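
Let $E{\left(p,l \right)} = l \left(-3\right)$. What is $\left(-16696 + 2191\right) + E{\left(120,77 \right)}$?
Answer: $-14736$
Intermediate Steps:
$E{\left(p,l \right)} = - 3 l$
$\left(-16696 + 2191\right) + E{\left(120,77 \right)} = \left(-16696 + 2191\right) - 231 = -14505 - 231 = -14736$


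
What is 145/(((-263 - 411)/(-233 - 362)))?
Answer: 86275/674 ≈ 128.00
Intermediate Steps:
145/(((-263 - 411)/(-233 - 362))) = 145/((-674/(-595))) = 145/((-674*(-1/595))) = 145/(674/595) = 145*(595/674) = 86275/674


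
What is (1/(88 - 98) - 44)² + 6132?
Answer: 807681/100 ≈ 8076.8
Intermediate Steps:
(1/(88 - 98) - 44)² + 6132 = (1/(-10) - 44)² + 6132 = (-⅒ - 44)² + 6132 = (-441/10)² + 6132 = 194481/100 + 6132 = 807681/100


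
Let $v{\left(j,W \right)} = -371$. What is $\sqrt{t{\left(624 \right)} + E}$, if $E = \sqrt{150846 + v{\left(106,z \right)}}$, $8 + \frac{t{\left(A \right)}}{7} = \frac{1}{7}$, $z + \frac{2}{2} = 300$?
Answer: $\sqrt{-55 + 5 \sqrt{6019}} \approx 18.246$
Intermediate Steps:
$z = 299$ ($z = -1 + 300 = 299$)
$t{\left(A \right)} = -55$ ($t{\left(A \right)} = -56 + \frac{7}{7} = -56 + 7 \cdot \frac{1}{7} = -56 + 1 = -55$)
$E = 5 \sqrt{6019}$ ($E = \sqrt{150846 - 371} = \sqrt{150475} = 5 \sqrt{6019} \approx 387.91$)
$\sqrt{t{\left(624 \right)} + E} = \sqrt{-55 + 5 \sqrt{6019}}$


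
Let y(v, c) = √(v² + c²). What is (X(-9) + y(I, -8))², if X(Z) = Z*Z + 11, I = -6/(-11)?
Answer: 1031924/121 + 368*√1945/11 ≈ 10004.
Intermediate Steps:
I = 6/11 (I = -6*(-1/11) = 6/11 ≈ 0.54545)
X(Z) = 11 + Z² (X(Z) = Z² + 11 = 11 + Z²)
y(v, c) = √(c² + v²)
(X(-9) + y(I, -8))² = ((11 + (-9)²) + √((-8)² + (6/11)²))² = ((11 + 81) + √(64 + 36/121))² = (92 + √(7780/121))² = (92 + 2*√1945/11)²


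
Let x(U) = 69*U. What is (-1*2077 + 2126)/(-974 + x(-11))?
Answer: -49/1733 ≈ -0.028275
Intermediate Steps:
(-1*2077 + 2126)/(-974 + x(-11)) = (-1*2077 + 2126)/(-974 + 69*(-11)) = (-2077 + 2126)/(-974 - 759) = 49/(-1733) = 49*(-1/1733) = -49/1733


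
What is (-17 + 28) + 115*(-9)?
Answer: -1024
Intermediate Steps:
(-17 + 28) + 115*(-9) = 11 - 1035 = -1024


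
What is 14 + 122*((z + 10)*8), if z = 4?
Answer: 13678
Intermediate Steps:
14 + 122*((z + 10)*8) = 14 + 122*((4 + 10)*8) = 14 + 122*(14*8) = 14 + 122*112 = 14 + 13664 = 13678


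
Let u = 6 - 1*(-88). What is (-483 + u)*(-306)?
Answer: 119034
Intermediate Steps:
u = 94 (u = 6 + 88 = 94)
(-483 + u)*(-306) = (-483 + 94)*(-306) = -389*(-306) = 119034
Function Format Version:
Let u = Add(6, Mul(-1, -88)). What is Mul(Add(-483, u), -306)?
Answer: 119034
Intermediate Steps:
u = 94 (u = Add(6, 88) = 94)
Mul(Add(-483, u), -306) = Mul(Add(-483, 94), -306) = Mul(-389, -306) = 119034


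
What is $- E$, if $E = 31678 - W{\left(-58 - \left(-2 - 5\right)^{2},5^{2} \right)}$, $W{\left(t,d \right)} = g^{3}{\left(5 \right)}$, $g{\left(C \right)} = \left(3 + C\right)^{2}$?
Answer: $230466$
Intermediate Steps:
$W{\left(t,d \right)} = 262144$ ($W{\left(t,d \right)} = \left(\left(3 + 5\right)^{2}\right)^{3} = \left(8^{2}\right)^{3} = 64^{3} = 262144$)
$E = -230466$ ($E = 31678 - 262144 = -230466$)
$- E = \left(-1\right) \left(-230466\right) = 230466$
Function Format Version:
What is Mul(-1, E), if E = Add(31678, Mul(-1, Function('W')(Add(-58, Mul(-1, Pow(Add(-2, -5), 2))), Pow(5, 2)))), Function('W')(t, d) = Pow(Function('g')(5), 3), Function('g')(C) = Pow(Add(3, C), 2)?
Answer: 230466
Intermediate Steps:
Function('W')(t, d) = 262144 (Function('W')(t, d) = Pow(Pow(Add(3, 5), 2), 3) = Pow(Pow(8, 2), 3) = Pow(64, 3) = 262144)
E = -230466 (E = Add(31678, Mul(-1, 262144)) = Add(31678, -262144) = -230466)
Mul(-1, E) = Mul(-1, -230466) = 230466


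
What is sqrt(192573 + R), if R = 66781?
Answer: sqrt(259354) ≈ 509.27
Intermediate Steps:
sqrt(192573 + R) = sqrt(192573 + 66781) = sqrt(259354)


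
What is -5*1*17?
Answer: -85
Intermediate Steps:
-5*1*17 = -5*17 = -85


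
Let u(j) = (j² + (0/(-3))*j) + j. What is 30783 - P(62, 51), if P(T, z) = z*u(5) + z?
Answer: 29202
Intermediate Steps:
u(j) = j + j² (u(j) = (j² + (0*(-⅓))*j) + j = (j² + 0*j) + j = (j² + 0) + j = j² + j = j + j²)
P(T, z) = 31*z (P(T, z) = z*(5*(1 + 5)) + z = z*(5*6) + z = z*30 + z = 30*z + z = 31*z)
30783 - P(62, 51) = 30783 - 31*51 = 30783 - 1*1581 = 30783 - 1581 = 29202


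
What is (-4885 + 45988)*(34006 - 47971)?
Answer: -574003395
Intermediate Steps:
(-4885 + 45988)*(34006 - 47971) = 41103*(-13965) = -574003395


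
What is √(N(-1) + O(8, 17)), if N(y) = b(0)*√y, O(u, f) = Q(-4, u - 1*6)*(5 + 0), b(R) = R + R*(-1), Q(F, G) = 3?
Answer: √15 ≈ 3.8730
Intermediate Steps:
b(R) = 0 (b(R) = R - R = 0)
O(u, f) = 15 (O(u, f) = 3*(5 + 0) = 3*5 = 15)
N(y) = 0 (N(y) = 0*√y = 0)
√(N(-1) + O(8, 17)) = √(0 + 15) = √15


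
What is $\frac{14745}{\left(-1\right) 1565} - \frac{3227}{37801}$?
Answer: $- \frac{112485200}{11831713} \approx -9.5071$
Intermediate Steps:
$\frac{14745}{\left(-1\right) 1565} - \frac{3227}{37801} = \frac{14745}{-1565} - \frac{3227}{37801} = 14745 \left(- \frac{1}{1565}\right) - \frac{3227}{37801} = - \frac{2949}{313} - \frac{3227}{37801} = - \frac{112485200}{11831713}$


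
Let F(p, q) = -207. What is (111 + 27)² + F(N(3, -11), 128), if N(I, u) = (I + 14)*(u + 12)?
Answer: 18837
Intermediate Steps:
N(I, u) = (12 + u)*(14 + I) (N(I, u) = (14 + I)*(12 + u) = (12 + u)*(14 + I))
(111 + 27)² + F(N(3, -11), 128) = (111 + 27)² - 207 = 138² - 207 = 19044 - 207 = 18837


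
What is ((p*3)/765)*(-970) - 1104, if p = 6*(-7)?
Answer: -16052/17 ≈ -944.24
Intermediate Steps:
p = -42
((p*3)/765)*(-970) - 1104 = (-42*3/765)*(-970) - 1104 = -126*1/765*(-970) - 1104 = -14/85*(-970) - 1104 = 2716/17 - 1104 = -16052/17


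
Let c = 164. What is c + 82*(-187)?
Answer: -15170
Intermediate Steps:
c + 82*(-187) = 164 + 82*(-187) = 164 - 15334 = -15170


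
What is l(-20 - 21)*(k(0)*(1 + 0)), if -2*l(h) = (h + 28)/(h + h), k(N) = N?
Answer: 0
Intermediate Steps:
l(h) = -(28 + h)/(4*h) (l(h) = -(h + 28)/(2*(h + h)) = -(28 + h)/(2*(2*h)) = -(28 + h)*1/(2*h)/2 = -(28 + h)/(4*h))
l(-20 - 21)*(k(0)*(1 + 0)) = ((-28 - (-20 - 21))/(4*(-20 - 21)))*(0*(1 + 0)) = ((1/4)*(-28 - 1*(-41))/(-41))*(0*1) = ((1/4)*(-1/41)*(-28 + 41))*0 = ((1/4)*(-1/41)*13)*0 = -13/164*0 = 0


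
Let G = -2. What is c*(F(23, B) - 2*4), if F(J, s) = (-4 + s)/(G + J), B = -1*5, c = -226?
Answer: 13334/7 ≈ 1904.9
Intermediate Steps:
B = -5
F(J, s) = (-4 + s)/(-2 + J)
c*(F(23, B) - 2*4) = -226*((-4 - 5)/(-2 + 23) - 2*4) = -226*(-9/21 - 8) = -226*((1/21)*(-9) - 8) = -226*(-3/7 - 8) = -226*(-59/7) = 13334/7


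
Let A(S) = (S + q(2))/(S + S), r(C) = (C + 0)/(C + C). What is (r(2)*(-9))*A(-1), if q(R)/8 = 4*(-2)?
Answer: -585/4 ≈ -146.25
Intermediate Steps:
r(C) = ½ (r(C) = C/((2*C)) = C*(1/(2*C)) = ½)
q(R) = -64 (q(R) = 8*(4*(-2)) = 8*(-8) = -64)
A(S) = (-64 + S)/(2*S) (A(S) = (S - 64)/(S + S) = (-64 + S)/((2*S)) = (-64 + S)*(1/(2*S)) = (-64 + S)/(2*S))
(r(2)*(-9))*A(-1) = ((½)*(-9))*((½)*(-64 - 1)/(-1)) = -9*(-1)*(-65)/4 = -9/2*65/2 = -585/4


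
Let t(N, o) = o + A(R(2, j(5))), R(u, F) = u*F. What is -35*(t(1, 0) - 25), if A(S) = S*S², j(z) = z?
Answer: -34125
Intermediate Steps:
R(u, F) = F*u
A(S) = S³
t(N, o) = 1000 + o (t(N, o) = o + (5*2)³ = o + 10³ = o + 1000 = 1000 + o)
-35*(t(1, 0) - 25) = -35*((1000 + 0) - 25) = -35*(1000 - 25) = -35*975 = -34125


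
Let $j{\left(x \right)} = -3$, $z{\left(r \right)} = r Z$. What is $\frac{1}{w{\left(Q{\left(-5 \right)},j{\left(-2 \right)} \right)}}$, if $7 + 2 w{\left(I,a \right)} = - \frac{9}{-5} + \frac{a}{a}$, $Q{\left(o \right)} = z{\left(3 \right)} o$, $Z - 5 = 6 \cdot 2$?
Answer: $- \frac{10}{21} \approx -0.47619$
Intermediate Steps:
$Z = 17$ ($Z = 5 + 6 \cdot 2 = 5 + 12 = 17$)
$z{\left(r \right)} = 17 r$ ($z{\left(r \right)} = r 17 = 17 r$)
$Q{\left(o \right)} = 51 o$ ($Q{\left(o \right)} = 17 \cdot 3 o = 51 o$)
$w{\left(I,a \right)} = - \frac{21}{10}$ ($w{\left(I,a \right)} = - \frac{7}{2} + \frac{- \frac{9}{-5} + \frac{a}{a}}{2} = - \frac{7}{2} + \frac{\left(-9\right) \left(- \frac{1}{5}\right) + 1}{2} = - \frac{7}{2} + \frac{\frac{9}{5} + 1}{2} = - \frac{7}{2} + \frac{1}{2} \cdot \frac{14}{5} = - \frac{7}{2} + \frac{7}{5} = - \frac{21}{10}$)
$\frac{1}{w{\left(Q{\left(-5 \right)},j{\left(-2 \right)} \right)}} = \frac{1}{- \frac{21}{10}} = - \frac{10}{21}$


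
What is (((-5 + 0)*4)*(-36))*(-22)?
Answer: -15840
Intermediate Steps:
(((-5 + 0)*4)*(-36))*(-22) = (-5*4*(-36))*(-22) = -20*(-36)*(-22) = 720*(-22) = -15840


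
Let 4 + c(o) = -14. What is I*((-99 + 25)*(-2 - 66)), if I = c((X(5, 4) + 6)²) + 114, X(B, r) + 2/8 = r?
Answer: 483072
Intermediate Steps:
X(B, r) = -¼ + r
c(o) = -18 (c(o) = -4 - 14 = -18)
I = 96 (I = -18 + 114 = 96)
I*((-99 + 25)*(-2 - 66)) = 96*((-99 + 25)*(-2 - 66)) = 96*(-74*(-68)) = 96*5032 = 483072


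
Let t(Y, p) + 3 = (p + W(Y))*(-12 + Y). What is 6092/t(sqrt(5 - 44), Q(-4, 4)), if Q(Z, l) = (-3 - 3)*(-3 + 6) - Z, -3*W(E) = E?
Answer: 135547/4448 + 7615*I*sqrt(39)/4448 ≈ 30.474 + 10.691*I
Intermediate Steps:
W(E) = -E/3
Q(Z, l) = -18 - Z (Q(Z, l) = -6*3 - Z = -18 - Z)
t(Y, p) = -3 + (-12 + Y)*(p - Y/3) (t(Y, p) = -3 + (p - Y/3)*(-12 + Y) = -3 + (-12 + Y)*(p - Y/3))
6092/t(sqrt(5 - 44), Q(-4, 4)) = 6092/(-3 - 12*(-18 - 1*(-4)) + 4*sqrt(5 - 44) - (sqrt(5 - 44))**2/3 + sqrt(5 - 44)*(-18 - 1*(-4))) = 6092/(-3 - 12*(-18 + 4) + 4*sqrt(-39) - (sqrt(-39))**2/3 + sqrt(-39)*(-18 + 4)) = 6092/(-3 - 12*(-14) + 4*(I*sqrt(39)) - (I*sqrt(39))**2/3 + (I*sqrt(39))*(-14)) = 6092/(-3 + 168 + 4*I*sqrt(39) - 1/3*(-39) - 14*I*sqrt(39)) = 6092/(-3 + 168 + 4*I*sqrt(39) + 13 - 14*I*sqrt(39)) = 6092/(178 - 10*I*sqrt(39))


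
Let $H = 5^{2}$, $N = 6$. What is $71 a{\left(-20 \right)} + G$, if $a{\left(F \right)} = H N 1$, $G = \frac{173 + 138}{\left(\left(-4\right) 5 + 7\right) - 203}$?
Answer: $\frac{2300089}{216} \approx 10649.0$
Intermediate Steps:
$H = 25$
$G = - \frac{311}{216}$ ($G = \frac{311}{\left(-20 + 7\right) - 203} = \frac{311}{-13 - 203} = \frac{311}{-216} = 311 \left(- \frac{1}{216}\right) = - \frac{311}{216} \approx -1.4398$)
$a{\left(F \right)} = 150$ ($a{\left(F \right)} = 25 \cdot 6 \cdot 1 = 150 \cdot 1 = 150$)
$71 a{\left(-20 \right)} + G = 71 \cdot 150 - \frac{311}{216} = 10650 - \frac{311}{216} = \frac{2300089}{216}$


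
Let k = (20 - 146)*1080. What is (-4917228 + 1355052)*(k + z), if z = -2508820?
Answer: 9421599302400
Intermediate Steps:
k = -136080 (k = -126*1080 = -136080)
(-4917228 + 1355052)*(k + z) = (-4917228 + 1355052)*(-136080 - 2508820) = -3562176*(-2644900) = 9421599302400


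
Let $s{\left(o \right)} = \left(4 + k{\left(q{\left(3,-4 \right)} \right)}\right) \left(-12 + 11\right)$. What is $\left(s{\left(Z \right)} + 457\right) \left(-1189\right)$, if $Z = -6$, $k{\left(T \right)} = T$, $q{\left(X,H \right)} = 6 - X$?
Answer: $-535050$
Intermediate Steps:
$s{\left(o \right)} = -7$ ($s{\left(o \right)} = \left(4 + \left(6 - 3\right)\right) \left(-12 + 11\right) = \left(4 + \left(6 - 3\right)\right) \left(-1\right) = \left(4 + 3\right) \left(-1\right) = 7 \left(-1\right) = -7$)
$\left(s{\left(Z \right)} + 457\right) \left(-1189\right) = \left(-7 + 457\right) \left(-1189\right) = 450 \left(-1189\right) = -535050$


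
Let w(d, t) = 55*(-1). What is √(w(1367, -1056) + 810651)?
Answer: 2*√202649 ≈ 900.33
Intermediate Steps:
w(d, t) = -55
√(w(1367, -1056) + 810651) = √(-55 + 810651) = √810596 = 2*√202649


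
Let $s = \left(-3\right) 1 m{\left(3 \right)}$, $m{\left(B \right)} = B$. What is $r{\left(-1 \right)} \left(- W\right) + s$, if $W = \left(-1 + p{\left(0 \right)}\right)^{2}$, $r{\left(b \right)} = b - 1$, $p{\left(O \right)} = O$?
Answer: $-7$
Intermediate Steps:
$r{\left(b \right)} = -1 + b$
$W = 1$ ($W = \left(-1 + 0\right)^{2} = \left(-1\right)^{2} = 1$)
$s = -9$ ($s = \left(-3\right) 1 \cdot 3 = \left(-3\right) 3 = -9$)
$r{\left(-1 \right)} \left(- W\right) + s = \left(-1 - 1\right) \left(\left(-1\right) 1\right) - 9 = \left(-2\right) \left(-1\right) - 9 = 2 - 9 = -7$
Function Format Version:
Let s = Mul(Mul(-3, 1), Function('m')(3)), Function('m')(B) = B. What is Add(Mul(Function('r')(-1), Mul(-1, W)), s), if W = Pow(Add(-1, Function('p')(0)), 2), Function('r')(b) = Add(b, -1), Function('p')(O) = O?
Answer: -7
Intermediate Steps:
Function('r')(b) = Add(-1, b)
W = 1 (W = Pow(Add(-1, 0), 2) = Pow(-1, 2) = 1)
s = -9 (s = Mul(Mul(-3, 1), 3) = Mul(-3, 3) = -9)
Add(Mul(Function('r')(-1), Mul(-1, W)), s) = Add(Mul(Add(-1, -1), Mul(-1, 1)), -9) = Add(Mul(-2, -1), -9) = Add(2, -9) = -7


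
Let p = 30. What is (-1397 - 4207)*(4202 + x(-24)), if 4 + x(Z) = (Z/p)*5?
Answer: -23503176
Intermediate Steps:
x(Z) = -4 + Z/6 (x(Z) = -4 + (Z/30)*5 = -4 + Z/6)
(-1397 - 4207)*(4202 + x(-24)) = (-1397 - 4207)*(4202 + (-4 + (1/6)*(-24))) = -5604*(4202 + (-4 - 4)) = -5604*(4202 - 8) = -5604*4194 = -23503176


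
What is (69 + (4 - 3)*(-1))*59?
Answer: 4012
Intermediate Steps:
(69 + (4 - 3)*(-1))*59 = (69 + 1*(-1))*59 = (69 - 1)*59 = 68*59 = 4012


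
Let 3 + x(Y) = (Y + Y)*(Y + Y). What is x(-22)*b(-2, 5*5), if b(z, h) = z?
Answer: -3866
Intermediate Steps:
x(Y) = -3 + 4*Y² (x(Y) = -3 + (Y + Y)*(Y + Y) = -3 + (2*Y)*(2*Y) = -3 + 4*Y²)
x(-22)*b(-2, 5*5) = (-3 + 4*(-22)²)*(-2) = (-3 + 4*484)*(-2) = (-3 + 1936)*(-2) = 1933*(-2) = -3866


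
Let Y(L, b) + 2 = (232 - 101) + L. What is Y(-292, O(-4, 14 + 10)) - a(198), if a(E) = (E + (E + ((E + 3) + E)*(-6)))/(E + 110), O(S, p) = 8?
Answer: -24103/154 ≈ -156.51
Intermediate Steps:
Y(L, b) = 129 + L (Y(L, b) = -2 + ((232 - 101) + L) = -2 + (131 + L) = 129 + L)
a(E) = (-18 - 10*E)/(110 + E) (a(E) = (E + (E + ((3 + E) + E)*(-6)))/(110 + E) = (E + (E + (3 + 2*E)*(-6)))/(110 + E) = (E + (E + (-18 - 12*E)))/(110 + E) = (E + (-18 - 11*E))/(110 + E) = (-18 - 10*E)/(110 + E))
Y(-292, O(-4, 14 + 10)) - a(198) = (129 - 292) - 2*(-9 - 5*198)/(110 + 198) = -163 - 2*(-9 - 990)/308 = -163 - 2*(-999)/308 = -163 - 1*(-999/154) = -163 + 999/154 = -24103/154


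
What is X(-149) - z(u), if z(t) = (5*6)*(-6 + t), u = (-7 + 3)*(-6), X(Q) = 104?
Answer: -436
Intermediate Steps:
u = 24 (u = -4*(-6) = 24)
z(t) = -180 + 30*t (z(t) = 30*(-6 + t) = -180 + 30*t)
X(-149) - z(u) = 104 - (-180 + 30*24) = 104 - (-180 + 720) = 104 - 1*540 = 104 - 540 = -436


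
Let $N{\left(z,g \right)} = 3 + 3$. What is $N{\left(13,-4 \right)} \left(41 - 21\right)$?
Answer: $120$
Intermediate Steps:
$N{\left(z,g \right)} = 6$
$N{\left(13,-4 \right)} \left(41 - 21\right) = 6 \left(41 - 21\right) = 6 \cdot 20 = 120$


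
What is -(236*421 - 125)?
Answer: -99231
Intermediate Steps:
-(236*421 - 125) = -(99356 - 125) = -1*99231 = -99231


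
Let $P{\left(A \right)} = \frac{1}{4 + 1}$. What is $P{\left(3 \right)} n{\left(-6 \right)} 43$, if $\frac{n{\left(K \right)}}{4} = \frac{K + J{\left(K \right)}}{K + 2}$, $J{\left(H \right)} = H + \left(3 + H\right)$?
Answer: $129$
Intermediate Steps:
$J{\left(H \right)} = 3 + 2 H$
$P{\left(A \right)} = \frac{1}{5}$
$n{\left(K \right)} = \frac{4 \left(3 + 3 K\right)}{2 + K}$ ($n{\left(K \right)} = 4 \frac{K + \left(3 + 2 K\right)}{K + 2} = 4 \frac{3 + 3 K}{2 + K} = \frac{4 \left(3 + 3 K\right)}{2 + K}$)
$P{\left(3 \right)} n{\left(-6 \right)} 43 = \frac{12 \frac{1}{2 - 6} \left(1 - 6\right)}{5} \cdot 43 = \frac{12 \frac{1}{-4} \left(-5\right)}{5} \cdot 43 = \frac{12 \left(- \frac{1}{4}\right) \left(-5\right)}{5} \cdot 43 = \frac{1}{5} \cdot 15 \cdot 43 = 3 \cdot 43 = 129$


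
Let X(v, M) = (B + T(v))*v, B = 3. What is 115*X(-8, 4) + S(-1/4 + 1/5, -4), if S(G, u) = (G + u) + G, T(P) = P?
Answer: 45959/10 ≈ 4595.9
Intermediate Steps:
X(v, M) = v*(3 + v) (X(v, M) = (3 + v)*v = v*(3 + v))
S(G, u) = u + 2*G
115*X(-8, 4) + S(-1/4 + 1/5, -4) = 115*(-8*(3 - 8)) + (-4 + 2*(-1/4 + 1/5)) = 115*(-8*(-5)) + (-4 + 2*(-1*¼ + 1*(⅕))) = 115*40 + (-4 + 2*(-¼ + ⅕)) = 4600 + (-4 + 2*(-1/20)) = 4600 + (-4 - ⅒) = 4600 - 41/10 = 45959/10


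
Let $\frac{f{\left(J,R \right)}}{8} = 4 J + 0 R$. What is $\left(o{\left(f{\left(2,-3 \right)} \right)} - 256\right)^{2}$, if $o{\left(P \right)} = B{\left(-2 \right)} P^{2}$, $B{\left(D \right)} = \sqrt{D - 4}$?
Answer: $-100597760 - 2097152 i \sqrt{6} \approx -1.006 \cdot 10^{8} - 5.137 \cdot 10^{6} i$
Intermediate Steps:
$B{\left(D \right)} = \sqrt{-4 + D}$
$f{\left(J,R \right)} = 32 J$ ($f{\left(J,R \right)} = 8 \left(4 J + 0 R\right) = 8 \left(4 J + 0\right) = 8 \cdot 4 J = 32 J$)
$o{\left(P \right)} = i \sqrt{6} P^{2}$ ($o{\left(P \right)} = \sqrt{-4 - 2} P^{2} = \sqrt{-6} P^{2} = i \sqrt{6} P^{2}$)
$\left(o{\left(f{\left(2,-3 \right)} \right)} - 256\right)^{2} = \left(i \sqrt{6} \left(32 \cdot 2\right)^{2} - 256\right)^{2} = \left(i \sqrt{6} \cdot 64^{2} - 256\right)^{2} = \left(i \sqrt{6} \cdot 4096 - 256\right)^{2} = \left(4096 i \sqrt{6} - 256\right)^{2} = \left(-256 + 4096 i \sqrt{6}\right)^{2}$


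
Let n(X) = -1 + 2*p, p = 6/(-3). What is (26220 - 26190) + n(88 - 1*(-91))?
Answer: 25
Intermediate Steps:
p = -2 (p = 6*(-⅓) = -2)
n(X) = -5 (n(X) = -1 + 2*(-2) = -1 - 4 = -5)
(26220 - 26190) + n(88 - 1*(-91)) = (26220 - 26190) - 5 = 30 - 5 = 25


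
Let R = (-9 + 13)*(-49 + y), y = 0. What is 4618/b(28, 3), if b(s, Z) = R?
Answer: -2309/98 ≈ -23.561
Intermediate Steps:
R = -196 (R = (-9 + 13)*(-49 + 0) = 4*(-49) = -196)
b(s, Z) = -196
4618/b(28, 3) = 4618/(-196) = 4618*(-1/196) = -2309/98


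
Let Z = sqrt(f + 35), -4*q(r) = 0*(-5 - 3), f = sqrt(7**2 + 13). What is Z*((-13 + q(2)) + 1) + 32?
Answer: 32 - 12*sqrt(35 + sqrt(62)) ≈ -46.574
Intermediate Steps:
f = sqrt(62) (f = sqrt(49 + 13) = sqrt(62) ≈ 7.8740)
q(r) = 0 (q(r) = -0*(-5 - 3) = -0*(-8) = -1/4*0 = 0)
Z = sqrt(35 + sqrt(62)) (Z = sqrt(sqrt(62) + 35) = sqrt(35 + sqrt(62)) ≈ 6.5478)
Z*((-13 + q(2)) + 1) + 32 = sqrt(35 + sqrt(62))*((-13 + 0) + 1) + 32 = sqrt(35 + sqrt(62))*(-13 + 1) + 32 = sqrt(35 + sqrt(62))*(-12) + 32 = -12*sqrt(35 + sqrt(62)) + 32 = 32 - 12*sqrt(35 + sqrt(62))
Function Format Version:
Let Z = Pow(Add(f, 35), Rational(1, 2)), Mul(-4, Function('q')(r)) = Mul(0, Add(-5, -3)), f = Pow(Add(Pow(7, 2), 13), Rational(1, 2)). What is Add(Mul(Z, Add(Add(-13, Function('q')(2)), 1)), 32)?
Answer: Add(32, Mul(-12, Pow(Add(35, Pow(62, Rational(1, 2))), Rational(1, 2)))) ≈ -46.574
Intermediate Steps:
f = Pow(62, Rational(1, 2)) (f = Pow(Add(49, 13), Rational(1, 2)) = Pow(62, Rational(1, 2)) ≈ 7.8740)
Function('q')(r) = 0 (Function('q')(r) = Mul(Rational(-1, 4), Mul(0, Add(-5, -3))) = Mul(Rational(-1, 4), Mul(0, -8)) = Mul(Rational(-1, 4), 0) = 0)
Z = Pow(Add(35, Pow(62, Rational(1, 2))), Rational(1, 2)) (Z = Pow(Add(Pow(62, Rational(1, 2)), 35), Rational(1, 2)) = Pow(Add(35, Pow(62, Rational(1, 2))), Rational(1, 2)) ≈ 6.5478)
Add(Mul(Z, Add(Add(-13, Function('q')(2)), 1)), 32) = Add(Mul(Pow(Add(35, Pow(62, Rational(1, 2))), Rational(1, 2)), Add(Add(-13, 0), 1)), 32) = Add(Mul(Pow(Add(35, Pow(62, Rational(1, 2))), Rational(1, 2)), Add(-13, 1)), 32) = Add(Mul(Pow(Add(35, Pow(62, Rational(1, 2))), Rational(1, 2)), -12), 32) = Add(Mul(-12, Pow(Add(35, Pow(62, Rational(1, 2))), Rational(1, 2))), 32) = Add(32, Mul(-12, Pow(Add(35, Pow(62, Rational(1, 2))), Rational(1, 2))))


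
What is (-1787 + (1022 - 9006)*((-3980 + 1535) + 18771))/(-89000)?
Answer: 130348571/89000 ≈ 1464.6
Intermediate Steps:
(-1787 + (1022 - 9006)*((-3980 + 1535) + 18771))/(-89000) = (-1787 - 7984*(-2445 + 18771))*(-1/89000) = (-1787 - 7984*16326)*(-1/89000) = (-1787 - 130346784)*(-1/89000) = -130348571*(-1/89000) = 130348571/89000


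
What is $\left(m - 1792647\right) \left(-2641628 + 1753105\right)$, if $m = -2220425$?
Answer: $3565706772656$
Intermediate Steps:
$\left(m - 1792647\right) \left(-2641628 + 1753105\right) = \left(-2220425 - 1792647\right) \left(-2641628 + 1753105\right) = \left(-4013072\right) \left(-888523\right) = 3565706772656$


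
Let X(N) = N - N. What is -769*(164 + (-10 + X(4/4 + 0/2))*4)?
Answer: -95356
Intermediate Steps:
X(N) = 0
-769*(164 + (-10 + X(4/4 + 0/2))*4) = -769*(164 + (-10 + 0)*4) = -769*(164 - 10*4) = -769*(164 - 40) = -769*124 = -95356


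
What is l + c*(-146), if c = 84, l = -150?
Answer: -12414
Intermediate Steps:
l + c*(-146) = -150 + 84*(-146) = -150 - 12264 = -12414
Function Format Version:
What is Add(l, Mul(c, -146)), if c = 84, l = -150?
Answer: -12414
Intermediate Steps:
Add(l, Mul(c, -146)) = Add(-150, Mul(84, -146)) = Add(-150, -12264) = -12414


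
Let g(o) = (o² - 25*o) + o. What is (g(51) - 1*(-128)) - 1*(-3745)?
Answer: 5250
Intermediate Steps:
g(o) = o² - 24*o
(g(51) - 1*(-128)) - 1*(-3745) = (51*(-24 + 51) - 1*(-128)) - 1*(-3745) = (51*27 + 128) + 3745 = (1377 + 128) + 3745 = 1505 + 3745 = 5250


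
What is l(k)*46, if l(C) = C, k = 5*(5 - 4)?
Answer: 230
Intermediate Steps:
k = 5 (k = 5*1 = 5)
l(k)*46 = 5*46 = 230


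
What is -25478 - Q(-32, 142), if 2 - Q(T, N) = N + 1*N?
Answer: -25196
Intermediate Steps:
Q(T, N) = 2 - 2*N (Q(T, N) = 2 - (N + 1*N) = 2 - (N + N) = 2 - 2*N)
-25478 - Q(-32, 142) = -25478 - (2 - 2*142) = -25478 - (2 - 284) = -25478 - 1*(-282) = -25478 + 282 = -25196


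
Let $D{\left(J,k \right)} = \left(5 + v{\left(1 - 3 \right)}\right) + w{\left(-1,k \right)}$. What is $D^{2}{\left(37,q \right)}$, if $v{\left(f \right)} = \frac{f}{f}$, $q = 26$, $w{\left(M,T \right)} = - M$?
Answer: $49$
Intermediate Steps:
$v{\left(f \right)} = 1$
$D{\left(J,k \right)} = 7$ ($D{\left(J,k \right)} = \left(5 + 1\right) - -1 = 6 + 1 = 7$)
$D^{2}{\left(37,q \right)} = 7^{2} = 49$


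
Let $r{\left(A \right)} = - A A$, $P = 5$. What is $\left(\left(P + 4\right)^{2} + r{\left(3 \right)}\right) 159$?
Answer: $11448$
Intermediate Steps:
$r{\left(A \right)} = - A^{2}$
$\left(\left(P + 4\right)^{2} + r{\left(3 \right)}\right) 159 = \left(\left(5 + 4\right)^{2} - 3^{2}\right) 159 = \left(9^{2} - 9\right) 159 = \left(81 - 9\right) 159 = 72 \cdot 159 = 11448$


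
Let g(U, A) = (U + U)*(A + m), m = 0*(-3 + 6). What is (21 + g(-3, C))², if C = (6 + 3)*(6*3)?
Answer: 904401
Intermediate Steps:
C = 162 (C = 9*18 = 162)
m = 0 (m = 0*3 = 0)
g(U, A) = 2*A*U (g(U, A) = (U + U)*(A + 0) = (2*U)*A = 2*A*U)
(21 + g(-3, C))² = (21 + 2*162*(-3))² = (21 - 972)² = (-951)² = 904401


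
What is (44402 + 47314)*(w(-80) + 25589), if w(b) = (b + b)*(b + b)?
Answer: 4694850324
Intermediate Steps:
w(b) = 4*b² (w(b) = (2*b)*(2*b) = 4*b²)
(44402 + 47314)*(w(-80) + 25589) = (44402 + 47314)*(4*(-80)² + 25589) = 91716*(4*6400 + 25589) = 91716*(25600 + 25589) = 91716*51189 = 4694850324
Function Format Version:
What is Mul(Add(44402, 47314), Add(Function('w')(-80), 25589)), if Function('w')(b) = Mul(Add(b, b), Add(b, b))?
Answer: 4694850324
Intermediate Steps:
Function('w')(b) = Mul(4, Pow(b, 2)) (Function('w')(b) = Mul(Mul(2, b), Mul(2, b)) = Mul(4, Pow(b, 2)))
Mul(Add(44402, 47314), Add(Function('w')(-80), 25589)) = Mul(Add(44402, 47314), Add(Mul(4, Pow(-80, 2)), 25589)) = Mul(91716, Add(Mul(4, 6400), 25589)) = Mul(91716, Add(25600, 25589)) = Mul(91716, 51189) = 4694850324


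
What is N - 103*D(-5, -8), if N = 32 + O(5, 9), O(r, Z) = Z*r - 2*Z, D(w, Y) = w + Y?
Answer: 1398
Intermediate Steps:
D(w, Y) = Y + w
O(r, Z) = -2*Z + Z*r
N = 59 (N = 32 + 9*(-2 + 5) = 32 + 9*3 = 32 + 27 = 59)
N - 103*D(-5, -8) = 59 - 103*(-8 - 5) = 59 - 103*(-13) = 59 + 1339 = 1398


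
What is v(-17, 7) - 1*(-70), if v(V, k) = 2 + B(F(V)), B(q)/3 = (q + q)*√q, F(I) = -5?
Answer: 72 - 30*I*√5 ≈ 72.0 - 67.082*I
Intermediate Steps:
B(q) = 6*q^(3/2) (B(q) = 3*((q + q)*√q) = 3*((2*q)*√q) = 3*(2*q^(3/2)) = 6*q^(3/2))
v(V, k) = 2 - 30*I*√5 (v(V, k) = 2 + 6*(-5)^(3/2) = 2 + 6*(-5*I*√5) = 2 - 30*I*√5)
v(-17, 7) - 1*(-70) = (2 - 30*I*√5) - 1*(-70) = (2 - 30*I*√5) + 70 = 72 - 30*I*√5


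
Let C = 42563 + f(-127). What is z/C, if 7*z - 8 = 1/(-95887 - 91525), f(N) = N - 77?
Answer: 214185/7938584908 ≈ 2.6980e-5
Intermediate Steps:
f(N) = -77 + N
C = 42359 (C = 42563 + (-77 - 127) = 42563 - 204 = 42359)
z = 214185/187412 (z = 8/7 + 1/(7*(-95887 - 91525)) = 8/7 + (1/7)/(-187412) = 8/7 + (1/7)*(-1/187412) = 8/7 - 1/1311884 = 214185/187412 ≈ 1.1429)
z/C = (214185/187412)/42359 = (214185/187412)*(1/42359) = 214185/7938584908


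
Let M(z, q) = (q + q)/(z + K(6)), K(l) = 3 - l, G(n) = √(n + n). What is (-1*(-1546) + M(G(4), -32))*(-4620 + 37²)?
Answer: -5650238 - 416128*√2 ≈ -6.2387e+6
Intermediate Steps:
G(n) = √2*√n (G(n) = √(2*n) = √2*√n)
M(z, q) = 2*q/(-3 + z) (M(z, q) = (q + q)/(z + (3 - 1*6)) = (2*q)/(z + (3 - 6)) = (2*q)/(z - 3) = (2*q)/(-3 + z) = 2*q/(-3 + z))
(-1*(-1546) + M(G(4), -32))*(-4620 + 37²) = (-1*(-1546) + 2*(-32)/(-3 + √2*√4))*(-4620 + 37²) = (1546 + 2*(-32)/(-3 + √2*2))*(-4620 + 1369) = (1546 + 2*(-32)/(-3 + 2*√2))*(-3251) = (1546 - 64/(-3 + 2*√2))*(-3251) = -5026046 + 208064/(-3 + 2*√2)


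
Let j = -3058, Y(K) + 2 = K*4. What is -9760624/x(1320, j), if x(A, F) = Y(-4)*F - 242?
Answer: -4880312/27401 ≈ -178.11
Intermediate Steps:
Y(K) = -2 + 4*K (Y(K) = -2 + K*4 = -2 + 4*K)
x(A, F) = -242 - 18*F (x(A, F) = (-2 + 4*(-4))*F - 242 = (-2 - 16)*F - 242 = -18*F - 242 = -242 - 18*F)
-9760624/x(1320, j) = -9760624/(-242 - 18*(-3058)) = -9760624/(-242 + 55044) = -9760624/54802 = -9760624*1/54802 = -4880312/27401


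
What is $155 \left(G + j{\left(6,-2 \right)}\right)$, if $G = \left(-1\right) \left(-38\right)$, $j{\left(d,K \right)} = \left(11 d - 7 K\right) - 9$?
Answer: $16895$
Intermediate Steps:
$j{\left(d,K \right)} = -9 - 7 K + 11 d$ ($j{\left(d,K \right)} = \left(- 7 K + 11 d\right) - 9 = -9 - 7 K + 11 d$)
$G = 38$
$155 \left(G + j{\left(6,-2 \right)}\right) = 155 \left(38 - -71\right) = 155 \left(38 + \left(-9 + 14 + 66\right)\right) = 155 \left(38 + 71\right) = 155 \cdot 109 = 16895$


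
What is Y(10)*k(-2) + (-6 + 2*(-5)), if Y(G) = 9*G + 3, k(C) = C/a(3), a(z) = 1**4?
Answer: -202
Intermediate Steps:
a(z) = 1
k(C) = C (k(C) = C/1 = C*1 = C)
Y(G) = 3 + 9*G
Y(10)*k(-2) + (-6 + 2*(-5)) = (3 + 9*10)*(-2) + (-6 + 2*(-5)) = (3 + 90)*(-2) + (-6 - 10) = 93*(-2) - 16 = -186 - 16 = -202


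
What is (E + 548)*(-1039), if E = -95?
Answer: -470667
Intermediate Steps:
(E + 548)*(-1039) = (-95 + 548)*(-1039) = 453*(-1039) = -470667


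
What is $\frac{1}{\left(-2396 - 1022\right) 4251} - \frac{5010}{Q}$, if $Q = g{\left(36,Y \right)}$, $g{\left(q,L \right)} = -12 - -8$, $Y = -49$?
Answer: $\frac{9099361147}{7264959} \approx 1252.5$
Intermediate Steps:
$g{\left(q,L \right)} = -4$ ($g{\left(q,L \right)} = -12 + 8 = -4$)
$Q = -4$
$\frac{1}{\left(-2396 - 1022\right) 4251} - \frac{5010}{Q} = \frac{1}{\left(-2396 - 1022\right) 4251} - \frac{5010}{-4} = \frac{1}{-3418} \cdot \frac{1}{4251} - - \frac{2505}{2} = \left(- \frac{1}{3418}\right) \frac{1}{4251} + \frac{2505}{2} = - \frac{1}{14529918} + \frac{2505}{2} = \frac{9099361147}{7264959}$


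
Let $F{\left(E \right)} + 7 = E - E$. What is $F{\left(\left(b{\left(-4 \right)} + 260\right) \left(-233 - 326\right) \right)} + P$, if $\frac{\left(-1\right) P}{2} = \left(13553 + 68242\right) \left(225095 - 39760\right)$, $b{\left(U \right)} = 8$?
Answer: $-30318952657$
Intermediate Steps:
$F{\left(E \right)} = -7$ ($F{\left(E \right)} = -7 + \left(E - E\right) = -7 + 0 = -7$)
$P = -30318952650$ ($P = - 2 \left(13553 + 68242\right) \left(225095 - 39760\right) = - 2 \cdot 81795 \cdot 185335 = \left(-2\right) 15159476325 = -30318952650$)
$F{\left(\left(b{\left(-4 \right)} + 260\right) \left(-233 - 326\right) \right)} + P = -7 - 30318952650 = -30318952657$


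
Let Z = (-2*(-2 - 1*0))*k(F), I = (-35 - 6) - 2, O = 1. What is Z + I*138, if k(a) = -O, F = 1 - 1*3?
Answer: -5938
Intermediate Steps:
F = -2 (F = 1 - 3 = -2)
I = -43 (I = -41 - 2 = -43)
k(a) = -1 (k(a) = -1*1 = -1)
Z = -4 (Z = -2*(-2 - 1*0)*(-1) = -2*(-2 + 0)*(-1) = -2*(-2)*(-1) = 4*(-1) = -4)
Z + I*138 = -4 - 43*138 = -4 - 5934 = -5938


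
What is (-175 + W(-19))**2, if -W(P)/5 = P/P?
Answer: 32400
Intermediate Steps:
W(P) = -5 (W(P) = -5*P/P = -5*1 = -5)
(-175 + W(-19))**2 = (-175 - 5)**2 = (-180)**2 = 32400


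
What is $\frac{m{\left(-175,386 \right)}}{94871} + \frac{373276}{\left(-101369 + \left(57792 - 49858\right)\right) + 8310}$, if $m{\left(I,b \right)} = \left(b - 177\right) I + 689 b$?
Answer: $- \frac{15887180021}{8075893875} \approx -1.9672$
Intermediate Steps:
$m{\left(I,b \right)} = 689 b + I \left(-177 + b\right)$ ($m{\left(I,b \right)} = \left(b - 177\right) I + 689 b = \left(-177 + b\right) I + 689 b = I \left(-177 + b\right) + 689 b = 689 b + I \left(-177 + b\right)$)
$\frac{m{\left(-175,386 \right)}}{94871} + \frac{373276}{\left(-101369 + \left(57792 - 49858\right)\right) + 8310} = \frac{\left(-177\right) \left(-175\right) + 689 \cdot 386 - 67550}{94871} + \frac{373276}{\left(-101369 + \left(57792 - 49858\right)\right) + 8310} = \left(30975 + 265954 - 67550\right) \frac{1}{94871} + \frac{373276}{\left(-101369 + 7934\right) + 8310} = 229379 \cdot \frac{1}{94871} + \frac{373276}{-93435 + 8310} = \frac{229379}{94871} + \frac{373276}{-85125} = \frac{229379}{94871} + 373276 \left(- \frac{1}{85125}\right) = \frac{229379}{94871} - \frac{373276}{85125} = - \frac{15887180021}{8075893875}$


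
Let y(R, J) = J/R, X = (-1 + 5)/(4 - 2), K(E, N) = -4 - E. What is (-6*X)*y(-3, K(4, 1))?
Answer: -32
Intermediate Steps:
X = 2 (X = 4/2 = 4*(1/2) = 2)
(-6*X)*y(-3, K(4, 1)) = (-6*2)*((-4 - 1*4)/(-3)) = -12*(-4 - 4)*(-1)/3 = -(-96)*(-1)/3 = -12*8/3 = -32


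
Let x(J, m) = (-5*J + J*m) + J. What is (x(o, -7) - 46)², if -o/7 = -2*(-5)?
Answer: 524176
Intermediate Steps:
o = -70 (o = -(-7)*2*(-5) = -(-7)*(-10) = -7*10 = -70)
x(J, m) = -4*J + J*m
(x(o, -7) - 46)² = (-70*(-4 - 7) - 46)² = (-70*(-11) - 46)² = (770 - 46)² = 724² = 524176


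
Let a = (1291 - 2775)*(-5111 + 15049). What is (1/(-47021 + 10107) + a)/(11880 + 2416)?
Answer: -544407376689/527722544 ≈ -1031.6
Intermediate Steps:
a = -14747992 (a = -1484*9938 = -14747992)
(1/(-47021 + 10107) + a)/(11880 + 2416) = (1/(-47021 + 10107) - 14747992)/(11880 + 2416) = (1/(-36914) - 14747992)/14296 = (-1/36914 - 14747992)*(1/14296) = -544407376689/36914*1/14296 = -544407376689/527722544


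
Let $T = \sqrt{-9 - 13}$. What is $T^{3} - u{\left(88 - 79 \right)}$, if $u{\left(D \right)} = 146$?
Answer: $-146 - 22 i \sqrt{22} \approx -146.0 - 103.19 i$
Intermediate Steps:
$T = i \sqrt{22}$ ($T = \sqrt{-22} = i \sqrt{22} \approx 4.6904 i$)
$T^{3} - u{\left(88 - 79 \right)} = \left(i \sqrt{22}\right)^{3} - 146 = - 22 i \sqrt{22} - 146 = -146 - 22 i \sqrt{22}$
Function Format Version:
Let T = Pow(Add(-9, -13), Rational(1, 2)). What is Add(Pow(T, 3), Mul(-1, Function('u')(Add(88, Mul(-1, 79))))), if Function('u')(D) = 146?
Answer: Add(-146, Mul(-22, I, Pow(22, Rational(1, 2)))) ≈ Add(-146.00, Mul(-103.19, I))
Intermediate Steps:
T = Mul(I, Pow(22, Rational(1, 2))) (T = Pow(-22, Rational(1, 2)) = Mul(I, Pow(22, Rational(1, 2))) ≈ Mul(4.6904, I))
Add(Pow(T, 3), Mul(-1, Function('u')(Add(88, Mul(-1, 79))))) = Add(Pow(Mul(I, Pow(22, Rational(1, 2))), 3), Mul(-1, 146)) = Add(Mul(-22, I, Pow(22, Rational(1, 2))), -146) = Add(-146, Mul(-22, I, Pow(22, Rational(1, 2))))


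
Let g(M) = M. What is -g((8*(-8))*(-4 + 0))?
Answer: -256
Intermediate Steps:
-g((8*(-8))*(-4 + 0)) = -8*(-8)*(-4 + 0) = -(-64)*(-4) = -1*256 = -256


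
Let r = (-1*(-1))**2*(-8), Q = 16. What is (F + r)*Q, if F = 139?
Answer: 2096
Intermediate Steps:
r = -8 (r = 1**2*(-8) = 1*(-8) = -8)
(F + r)*Q = (139 - 8)*16 = 131*16 = 2096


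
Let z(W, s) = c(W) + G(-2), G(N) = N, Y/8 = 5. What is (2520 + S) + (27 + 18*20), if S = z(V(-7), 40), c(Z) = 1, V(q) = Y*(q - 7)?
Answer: 2906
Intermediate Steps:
Y = 40 (Y = 8*5 = 40)
V(q) = -280 + 40*q (V(q) = 40*(q - 7) = 40*(-7 + q) = -280 + 40*q)
z(W, s) = -1 (z(W, s) = 1 - 2 = -1)
S = -1
(2520 + S) + (27 + 18*20) = (2520 - 1) + (27 + 18*20) = 2519 + (27 + 360) = 2519 + 387 = 2906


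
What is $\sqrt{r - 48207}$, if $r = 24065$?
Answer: $i \sqrt{24142} \approx 155.38 i$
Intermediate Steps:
$\sqrt{r - 48207} = \sqrt{24065 - 48207} = \sqrt{-24142} = i \sqrt{24142}$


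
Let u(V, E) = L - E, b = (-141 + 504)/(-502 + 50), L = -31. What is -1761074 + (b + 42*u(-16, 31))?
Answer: -797182819/452 ≈ -1.7637e+6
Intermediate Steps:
b = -363/452 (b = 363/(-452) = 363*(-1/452) = -363/452 ≈ -0.80310)
u(V, E) = -31 - E
-1761074 + (b + 42*u(-16, 31)) = -1761074 + (-363/452 + 42*(-31 - 1*31)) = -1761074 + (-363/452 + 42*(-31 - 31)) = -1761074 + (-363/452 + 42*(-62)) = -1761074 + (-363/452 - 2604) = -1761074 - 1177371/452 = -797182819/452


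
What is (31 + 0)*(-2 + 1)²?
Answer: 31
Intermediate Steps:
(31 + 0)*(-2 + 1)² = 31*(-1)² = 31*1 = 31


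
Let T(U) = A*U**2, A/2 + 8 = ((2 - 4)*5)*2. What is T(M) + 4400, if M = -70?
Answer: -270000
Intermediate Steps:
A = -56 (A = -16 + 2*(((2 - 4)*5)*2) = -16 + 2*(-2*5*2) = -16 + 2*(-10*2) = -16 + 2*(-20) = -16 - 40 = -56)
T(U) = -56*U**2
T(M) + 4400 = -56*(-70)**2 + 4400 = -56*4900 + 4400 = -274400 + 4400 = -270000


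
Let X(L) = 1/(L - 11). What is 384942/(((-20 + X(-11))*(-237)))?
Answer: 2822908/34839 ≈ 81.027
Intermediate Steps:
X(L) = 1/(-11 + L)
384942/(((-20 + X(-11))*(-237))) = 384942/(((-20 + 1/(-11 - 11))*(-237))) = 384942/(((-20 + 1/(-22))*(-237))) = 384942/(((-20 - 1/22)*(-237))) = 384942/((-441/22*(-237))) = 384942/(104517/22) = 384942*(22/104517) = 2822908/34839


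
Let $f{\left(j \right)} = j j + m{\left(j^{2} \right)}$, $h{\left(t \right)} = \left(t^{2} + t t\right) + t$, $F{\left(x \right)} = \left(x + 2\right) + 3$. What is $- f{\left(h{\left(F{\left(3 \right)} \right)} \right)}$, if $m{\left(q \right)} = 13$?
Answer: $-18509$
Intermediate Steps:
$F{\left(x \right)} = 5 + x$ ($F{\left(x \right)} = \left(2 + x\right) + 3 = 5 + x$)
$h{\left(t \right)} = t + 2 t^{2}$ ($h{\left(t \right)} = \left(t^{2} + t^{2}\right) + t = 2 t^{2} + t = t + 2 t^{2}$)
$f{\left(j \right)} = 13 + j^{2}$ ($f{\left(j \right)} = j j + 13 = j^{2} + 13 = 13 + j^{2}$)
$- f{\left(h{\left(F{\left(3 \right)} \right)} \right)} = - (13 + \left(\left(5 + 3\right) \left(1 + 2 \left(5 + 3\right)\right)\right)^{2}) = - (13 + \left(8 \left(1 + 2 \cdot 8\right)\right)^{2}) = - (13 + \left(8 \left(1 + 16\right)\right)^{2}) = - (13 + \left(8 \cdot 17\right)^{2}) = - (13 + 136^{2}) = - (13 + 18496) = \left(-1\right) 18509 = -18509$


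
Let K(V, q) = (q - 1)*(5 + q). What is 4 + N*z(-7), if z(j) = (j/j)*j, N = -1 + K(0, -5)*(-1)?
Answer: 11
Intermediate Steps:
K(V, q) = (-1 + q)*(5 + q)
N = -1 (N = -1 + (-5 + (-5)² + 4*(-5))*(-1) = -1 + (-5 + 25 - 20)*(-1) = -1 + 0*(-1) = -1 + 0 = -1)
z(j) = j (z(j) = 1*j = j)
4 + N*z(-7) = 4 - 1*(-7) = 4 + 7 = 11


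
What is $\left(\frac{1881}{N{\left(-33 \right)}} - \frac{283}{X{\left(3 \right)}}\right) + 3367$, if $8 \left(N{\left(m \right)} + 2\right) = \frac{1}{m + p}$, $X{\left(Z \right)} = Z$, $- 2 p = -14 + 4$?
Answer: $\frac{3144250}{1347} \approx 2334.3$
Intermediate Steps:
$p = 5$ ($p = - \frac{-14 + 4}{2} = \left(- \frac{1}{2}\right) \left(-10\right) = 5$)
$N{\left(m \right)} = -2 + \frac{1}{8 \left(5 + m\right)}$ ($N{\left(m \right)} = -2 + \frac{1}{8 \left(m + 5\right)} = -2 + \frac{1}{8 \left(5 + m\right)}$)
$\left(\frac{1881}{N{\left(-33 \right)}} - \frac{283}{X{\left(3 \right)}}\right) + 3367 = \left(\frac{1881}{\frac{1}{8} \frac{1}{5 - 33} \left(-79 - -528\right)} - \frac{283}{3}\right) + 3367 = \left(\frac{1881}{\frac{1}{8} \frac{1}{-28} \left(-79 + 528\right)} - \frac{283}{3}\right) + 3367 = \left(\frac{1881}{\frac{1}{8} \left(- \frac{1}{28}\right) 449} - \frac{283}{3}\right) + 3367 = \left(\frac{1881}{- \frac{449}{224}} - \frac{283}{3}\right) + 3367 = \left(1881 \left(- \frac{224}{449}\right) - \frac{283}{3}\right) + 3367 = \left(- \frac{421344}{449} - \frac{283}{3}\right) + 3367 = - \frac{1391099}{1347} + 3367 = \frac{3144250}{1347}$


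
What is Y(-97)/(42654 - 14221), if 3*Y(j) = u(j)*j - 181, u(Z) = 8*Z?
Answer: 75091/85299 ≈ 0.88033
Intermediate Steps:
Y(j) = -181/3 + 8*j²/3 (Y(j) = ((8*j)*j - 181)/3 = (8*j² - 181)/3 = (-181 + 8*j²)/3 = -181/3 + 8*j²/3)
Y(-97)/(42654 - 14221) = (-181/3 + (8/3)*(-97)²)/(42654 - 14221) = (-181/3 + (8/3)*9409)/28433 = (-181/3 + 75272/3)*(1/28433) = (75091/3)*(1/28433) = 75091/85299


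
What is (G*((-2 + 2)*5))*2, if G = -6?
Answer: 0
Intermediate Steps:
(G*((-2 + 2)*5))*2 = -6*(-2 + 2)*5*2 = -0*5*2 = -6*0*2 = 0*2 = 0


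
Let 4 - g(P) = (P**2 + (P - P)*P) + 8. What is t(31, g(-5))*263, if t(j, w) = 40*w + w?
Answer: -312707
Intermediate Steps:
g(P) = -4 - P**2 (g(P) = 4 - ((P**2 + (P - P)*P) + 8) = 4 - ((P**2 + 0*P) + 8) = 4 - ((P**2 + 0) + 8) = 4 - (P**2 + 8) = 4 - (8 + P**2) = 4 + (-8 - P**2) = -4 - P**2)
t(j, w) = 41*w
t(31, g(-5))*263 = (41*(-4 - 1*(-5)**2))*263 = (41*(-4 - 1*25))*263 = (41*(-4 - 25))*263 = (41*(-29))*263 = -1189*263 = -312707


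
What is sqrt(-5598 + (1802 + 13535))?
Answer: sqrt(9739) ≈ 98.686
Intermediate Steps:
sqrt(-5598 + (1802 + 13535)) = sqrt(-5598 + 15337) = sqrt(9739)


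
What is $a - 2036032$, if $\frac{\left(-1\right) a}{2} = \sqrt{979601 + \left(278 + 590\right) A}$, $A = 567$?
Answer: $-2036032 - 2 \sqrt{1471757} \approx -2.0385 \cdot 10^{6}$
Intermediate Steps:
$a = - 2 \sqrt{1471757}$ ($a = - 2 \sqrt{979601 + \left(278 + 590\right) 567} = - 2 \sqrt{979601 + 868 \cdot 567} = - 2 \sqrt{979601 + 492156} = - 2 \sqrt{1471757} \approx -2426.3$)
$a - 2036032 = - 2 \sqrt{1471757} - 2036032 = -2036032 - 2 \sqrt{1471757}$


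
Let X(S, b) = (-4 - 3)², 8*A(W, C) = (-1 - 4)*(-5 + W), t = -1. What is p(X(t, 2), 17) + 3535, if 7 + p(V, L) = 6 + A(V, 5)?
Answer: 7013/2 ≈ 3506.5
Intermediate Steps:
A(W, C) = 25/8 - 5*W/8 (A(W, C) = ((-1 - 4)*(-5 + W))/8 = (-5*(-5 + W))/8 = (25 - 5*W)/8 = 25/8 - 5*W/8)
X(S, b) = 49 (X(S, b) = (-7)² = 49)
p(V, L) = 17/8 - 5*V/8 (p(V, L) = -7 + (6 + (25/8 - 5*V/8)) = -7 + (73/8 - 5*V/8) = 17/8 - 5*V/8)
p(X(t, 2), 17) + 3535 = (17/8 - 5/8*49) + 3535 = (17/8 - 245/8) + 3535 = -57/2 + 3535 = 7013/2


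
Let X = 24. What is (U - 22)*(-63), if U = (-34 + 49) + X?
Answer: -1071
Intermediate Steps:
U = 39 (U = (-34 + 49) + 24 = 15 + 24 = 39)
(U - 22)*(-63) = (39 - 22)*(-63) = 17*(-63) = -1071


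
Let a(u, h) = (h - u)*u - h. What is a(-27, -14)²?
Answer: 113569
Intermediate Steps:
a(u, h) = -h + u*(h - u) (a(u, h) = u*(h - u) - h = -h + u*(h - u))
a(-27, -14)² = (-1*(-14) - 1*(-27)² - 14*(-27))² = (14 - 1*729 + 378)² = (14 - 729 + 378)² = (-337)² = 113569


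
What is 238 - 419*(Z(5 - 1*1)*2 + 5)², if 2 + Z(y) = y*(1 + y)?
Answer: -704101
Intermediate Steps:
Z(y) = -2 + y*(1 + y)
238 - 419*(Z(5 - 1*1)*2 + 5)² = 238 - 419*((-2 + (5 - 1*1) + (5 - 1*1)²)*2 + 5)² = 238 - 419*((-2 + (5 - 1) + (5 - 1)²)*2 + 5)² = 238 - 419*((-2 + 4 + 4²)*2 + 5)² = 238 - 419*((-2 + 4 + 16)*2 + 5)² = 238 - 419*(18*2 + 5)² = 238 - 419*(36 + 5)² = 238 - 419*41² = 238 - 419*1681 = 238 - 704339 = -704101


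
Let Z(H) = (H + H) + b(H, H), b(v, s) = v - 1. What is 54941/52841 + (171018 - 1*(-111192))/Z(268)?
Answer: 14956376233/42431323 ≈ 352.48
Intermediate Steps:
b(v, s) = -1 + v
Z(H) = -1 + 3*H (Z(H) = (H + H) + (-1 + H) = 2*H + (-1 + H) = -1 + 3*H)
54941/52841 + (171018 - 1*(-111192))/Z(268) = 54941/52841 + (171018 - 1*(-111192))/(-1 + 3*268) = 54941*(1/52841) + (171018 + 111192)/(-1 + 804) = 54941/52841 + 282210/803 = 14956376233/42431323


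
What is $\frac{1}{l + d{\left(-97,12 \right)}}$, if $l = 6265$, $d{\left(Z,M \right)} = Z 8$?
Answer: $\frac{1}{5489} \approx 0.00018218$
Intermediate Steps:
$d{\left(Z,M \right)} = 8 Z$
$\frac{1}{l + d{\left(-97,12 \right)}} = \frac{1}{6265 + 8 \left(-97\right)} = \frac{1}{6265 - 776} = \frac{1}{5489}$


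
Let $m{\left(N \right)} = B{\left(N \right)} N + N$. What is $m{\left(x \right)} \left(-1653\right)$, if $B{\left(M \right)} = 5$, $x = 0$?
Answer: $0$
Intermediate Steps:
$m{\left(N \right)} = 6 N$ ($m{\left(N \right)} = 5 N + N = 6 N$)
$m{\left(x \right)} \left(-1653\right) = 6 \cdot 0 \left(-1653\right) = 0 \left(-1653\right) = 0$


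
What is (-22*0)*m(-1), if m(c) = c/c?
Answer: 0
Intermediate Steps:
m(c) = 1
(-22*0)*m(-1) = -22*0*1 = 0*1 = 0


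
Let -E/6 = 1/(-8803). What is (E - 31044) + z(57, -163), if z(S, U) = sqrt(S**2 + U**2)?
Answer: -273280326/8803 + sqrt(29818) ≈ -30871.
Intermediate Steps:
E = 6/8803 (E = -6/(-8803) = -6*(-1/8803) = 6/8803 ≈ 0.00068159)
(E - 31044) + z(57, -163) = (6/8803 - 31044) + sqrt(57**2 + (-163)**2) = -273280326/8803 + sqrt(3249 + 26569) = -273280326/8803 + sqrt(29818)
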